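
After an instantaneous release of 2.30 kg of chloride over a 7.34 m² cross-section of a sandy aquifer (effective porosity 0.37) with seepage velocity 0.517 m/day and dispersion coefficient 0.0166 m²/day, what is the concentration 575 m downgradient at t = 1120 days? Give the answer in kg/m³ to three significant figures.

0.0445 kg/m³

For an instantaneous plane source, C(x,t) = M/(n_e·A·√(4πDt)) · exp(−(x−vt)²/(4Dt)), with n_e·A the pore (flow) area.
Plume center vt = 0.517 × 1120 = 579.04 m, so the well at 575 m is 4.04 m upgradient of the peak.
√(4πDt) = 15.29 m, giving peak height M/(n_e·A·√(4πDt)) = 2.30/(0.37 × 7.34 × 15.29) = 0.05539 kg/m³.
(x−vt)²/(4Dt) = (-4.04)²/(4 × 0.0166 × 1120) = 0.2195; exp(−0.2195) = 0.8029.
C = 0.05539 × 0.8029 = 0.0445 kg/m³.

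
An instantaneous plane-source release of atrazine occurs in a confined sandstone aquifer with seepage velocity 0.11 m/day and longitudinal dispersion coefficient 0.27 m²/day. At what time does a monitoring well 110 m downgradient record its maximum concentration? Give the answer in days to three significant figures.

978 days

For the 1D instantaneous-source solution, setting ∂C/∂t = 0 at fixed x gives v²t² + 2Dt − x² = 0, so t = (√(D² + v²x²) − D)/v².
√(D² + v²x²) = √(0.27² + 0.11² × 110²) = 12.10; v² = 0.0121.
t = (12.10 − 0.27)/0.0121 = 978 days (vs. the pure-advection estimate x/v = 1000 d).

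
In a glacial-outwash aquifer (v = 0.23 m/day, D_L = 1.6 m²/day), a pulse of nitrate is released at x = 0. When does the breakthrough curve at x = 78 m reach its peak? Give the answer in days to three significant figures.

310 days

For the 1D instantaneous-source solution, setting ∂C/∂t = 0 at fixed x gives v²t² + 2Dt − x² = 0, so t = (√(D² + v²x²) − D)/v².
√(D² + v²x²) = √(1.6² + 0.23² × 78²) = 18.01; v² = 0.0529.
t = (18.01 − 1.6)/0.0529 = 310 days (vs. the pure-advection estimate x/v = 339 d).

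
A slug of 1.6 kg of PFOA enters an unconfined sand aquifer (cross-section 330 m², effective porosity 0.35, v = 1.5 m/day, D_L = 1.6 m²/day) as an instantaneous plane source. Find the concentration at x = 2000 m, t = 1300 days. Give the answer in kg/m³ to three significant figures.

6.34e-05 kg/m³

For an instantaneous plane source, C(x,t) = M/(n_e·A·√(4πDt)) · exp(−(x−vt)²/(4Dt)), with n_e·A the pore (flow) area.
Plume center vt = 1.5 × 1300 = 1950 m, so the well at 2000 m is 50 m downgradient of the peak.
√(4πDt) = 161.7 m, giving peak height M/(n_e·A·√(4πDt)) = 1.6/(0.35 × 330 × 161.7) = 8.567e-05 kg/m³.
(x−vt)²/(4Dt) = (50)²/(4 × 1.6 × 1300) = 0.3005; exp(−0.3005) = 0.7404.
C = 8.567e-05 × 0.7404 = 6.34e-05 kg/m³.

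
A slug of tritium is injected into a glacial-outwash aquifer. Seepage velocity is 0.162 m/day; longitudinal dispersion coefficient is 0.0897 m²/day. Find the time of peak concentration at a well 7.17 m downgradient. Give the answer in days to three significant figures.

For the 1D instantaneous-source solution, setting ∂C/∂t = 0 at fixed x gives v²t² + 2Dt − x² = 0, so t = (√(D² + v²x²) − D)/v².
√(D² + v²x²) = √(0.0897² + 0.162² × 7.17²) = 1.165; v² = 0.026244.
t = (1.165 − 0.0897)/0.026244 = 41.0 days (vs. the pure-advection estimate x/v = 44.3 d).

41.0 days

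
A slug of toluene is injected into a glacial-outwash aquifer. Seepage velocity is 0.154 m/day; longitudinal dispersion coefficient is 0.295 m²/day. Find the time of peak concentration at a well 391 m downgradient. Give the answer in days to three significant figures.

For the 1D instantaneous-source solution, setting ∂C/∂t = 0 at fixed x gives v²t² + 2Dt − x² = 0, so t = (√(D² + v²x²) − D)/v².
√(D² + v²x²) = √(0.295² + 0.154² × 391²) = 60.21; v² = 0.023716.
t = (60.21 − 0.295)/0.023716 = 2530 days (vs. the pure-advection estimate x/v = 2540 d).

2530 days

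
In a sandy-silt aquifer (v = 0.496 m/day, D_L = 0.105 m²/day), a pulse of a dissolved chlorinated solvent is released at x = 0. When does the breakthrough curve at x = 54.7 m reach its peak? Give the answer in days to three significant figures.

For the 1D instantaneous-source solution, setting ∂C/∂t = 0 at fixed x gives v²t² + 2Dt − x² = 0, so t = (√(D² + v²x²) − D)/v².
√(D² + v²x²) = √(0.105² + 0.496² × 54.7²) = 27.13; v² = 0.246016.
t = (27.13 − 0.105)/0.246016 = 110 days (vs. the pure-advection estimate x/v = 110 d).

110 days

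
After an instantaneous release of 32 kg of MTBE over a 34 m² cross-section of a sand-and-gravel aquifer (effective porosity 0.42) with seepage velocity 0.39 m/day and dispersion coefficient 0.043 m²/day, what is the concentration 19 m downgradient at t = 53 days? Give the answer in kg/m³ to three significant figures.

For an instantaneous plane source, C(x,t) = M/(n_e·A·√(4πDt)) · exp(−(x−vt)²/(4Dt)), with n_e·A the pore (flow) area.
Plume center vt = 0.39 × 53 = 20.67 m, so the well at 19 m is 1.67 m upgradient of the peak.
√(4πDt) = 5.352 m, giving peak height M/(n_e·A·√(4πDt)) = 32/(0.42 × 34 × 5.352) = 0.4187 kg/m³.
(x−vt)²/(4Dt) = (-1.67)²/(4 × 0.043 × 53) = 0.3059; exp(−0.3059) = 0.7365.
C = 0.4187 × 0.7365 = 0.308 kg/m³.

0.308 kg/m³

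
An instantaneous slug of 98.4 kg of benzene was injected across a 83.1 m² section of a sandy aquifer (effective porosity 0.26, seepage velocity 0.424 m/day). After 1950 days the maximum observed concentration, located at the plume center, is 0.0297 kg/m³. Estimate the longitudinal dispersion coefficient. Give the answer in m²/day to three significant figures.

0.960 m²/day

At the plume center C_max = M/(n_e·A·√(4πDt)), so D = M²/(4πt·(n_e·A·C_max)²).
n_e·A·C_max = 0.26 × 83.1 × 0.0297 = 0.6417 kg/m.
D = 98.4²/(4π × 1950 × 0.6417²) = 0.960 m²/day.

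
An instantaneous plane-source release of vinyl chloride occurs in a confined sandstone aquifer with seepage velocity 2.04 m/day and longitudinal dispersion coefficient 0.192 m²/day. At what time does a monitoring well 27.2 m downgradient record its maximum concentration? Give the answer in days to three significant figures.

13.3 days

For the 1D instantaneous-source solution, setting ∂C/∂t = 0 at fixed x gives v²t² + 2Dt − x² = 0, so t = (√(D² + v²x²) − D)/v².
√(D² + v²x²) = √(0.192² + 2.04² × 27.2²) = 55.49; v² = 4.1616.
t = (55.49 − 0.192)/4.1616 = 13.3 days (vs. the pure-advection estimate x/v = 13.3 d).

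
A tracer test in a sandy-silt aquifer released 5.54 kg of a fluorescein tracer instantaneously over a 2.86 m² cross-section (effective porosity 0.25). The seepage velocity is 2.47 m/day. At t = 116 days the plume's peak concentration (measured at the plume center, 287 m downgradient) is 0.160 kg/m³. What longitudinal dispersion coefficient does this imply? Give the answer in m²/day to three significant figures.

1.61 m²/day

At the plume center C_max = M/(n_e·A·√(4πDt)), so D = M²/(4πt·(n_e·A·C_max)²).
n_e·A·C_max = 0.25 × 2.86 × 0.160 = 0.1144 kg/m.
D = 5.54²/(4π × 116 × 0.1144²) = 1.61 m²/day.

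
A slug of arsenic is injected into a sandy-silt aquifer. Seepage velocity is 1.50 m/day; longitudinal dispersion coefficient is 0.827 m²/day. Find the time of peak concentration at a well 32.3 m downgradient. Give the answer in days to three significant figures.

For the 1D instantaneous-source solution, setting ∂C/∂t = 0 at fixed x gives v²t² + 2Dt − x² = 0, so t = (√(D² + v²x²) − D)/v².
√(D² + v²x²) = √(0.827² + 1.50² × 32.3²) = 48.46; v² = 2.25.
t = (48.46 − 0.827)/2.25 = 21.2 days (vs. the pure-advection estimate x/v = 21.5 d).

21.2 days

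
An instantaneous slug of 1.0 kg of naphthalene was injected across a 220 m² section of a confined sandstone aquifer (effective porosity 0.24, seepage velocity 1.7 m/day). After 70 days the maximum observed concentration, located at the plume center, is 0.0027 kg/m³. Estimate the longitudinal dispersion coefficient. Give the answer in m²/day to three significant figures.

At the plume center C_max = M/(n_e·A·√(4πDt)), so D = M²/(4πt·(n_e·A·C_max)²).
n_e·A·C_max = 0.24 × 220 × 0.0027 = 0.1426 kg/m.
D = 1.0²/(4π × 70 × 0.1426²) = 0.0559 m²/day.

0.0559 m²/day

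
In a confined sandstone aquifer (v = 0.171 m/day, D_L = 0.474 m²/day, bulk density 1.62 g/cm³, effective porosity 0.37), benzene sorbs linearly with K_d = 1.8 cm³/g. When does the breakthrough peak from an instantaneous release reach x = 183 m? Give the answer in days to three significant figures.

9360 days

Retardation factor R = 1 + ρ_b·K_d/n = 1 + 1.62 × 1.8/0.37 = 8.881.
Sorption retards both mechanisms: v_R = v/R = 0.01925 m/day, D_R = D/R = 0.05337 m²/day.
Peak time from v_R²t² + 2D_R t − x² = 0: t = (√(D_R² + v_R²x²) − D_R)/v_R².
√(D_R² + v_R²x²) = √(0.05337² + 0.01925² × 183²) = 3.523; v_R² = 0.0003706.
t = (3.523 − 0.05337)/0.0003706 = 9360 days.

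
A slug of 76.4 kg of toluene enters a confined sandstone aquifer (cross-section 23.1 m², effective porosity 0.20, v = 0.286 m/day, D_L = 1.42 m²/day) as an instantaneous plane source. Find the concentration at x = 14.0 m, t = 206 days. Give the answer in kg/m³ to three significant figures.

For an instantaneous plane source, C(x,t) = M/(n_e·A·√(4πDt)) · exp(−(x−vt)²/(4Dt)), with n_e·A the pore (flow) area.
Plume center vt = 0.286 × 206 = 58.916 m, so the well at 14.0 m is 44.916 m upgradient of the peak.
√(4πDt) = 60.63 m, giving peak height M/(n_e·A·√(4πDt)) = 76.4/(0.20 × 23.1 × 60.63) = 0.2727 kg/m³.
(x−vt)²/(4Dt) = (-44.916)²/(4 × 1.42 × 206) = 1.724; exp(−1.724) = 0.1784.
C = 0.2727 × 0.1784 = 0.0486 kg/m³.

0.0486 kg/m³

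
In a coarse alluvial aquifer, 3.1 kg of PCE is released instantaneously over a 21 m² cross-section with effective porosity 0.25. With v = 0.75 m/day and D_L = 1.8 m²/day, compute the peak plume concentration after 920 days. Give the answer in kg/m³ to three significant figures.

0.00409 kg/m³

The peak of an instantaneous 1D plume sits at x = vt; there the Gaussian factor is 1 and C_max = M/(n_e·A·√(4πDt)), where n_e·A is the pore area the mass is dissolved in.
√(4πDt) = √(4π × 1.8 × 920) = 144.3 m, so C_max = 3.1/(0.25 × 21 × 144.3) = 0.00409 kg/m³.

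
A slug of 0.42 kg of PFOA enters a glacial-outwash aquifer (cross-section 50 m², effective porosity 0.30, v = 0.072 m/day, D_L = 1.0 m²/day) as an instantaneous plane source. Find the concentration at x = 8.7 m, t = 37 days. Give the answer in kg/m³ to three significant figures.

0.00102 kg/m³

For an instantaneous plane source, C(x,t) = M/(n_e·A·√(4πDt)) · exp(−(x−vt)²/(4Dt)), with n_e·A the pore (flow) area.
Plume center vt = 0.072 × 37 = 2.664 m, so the well at 8.7 m is 6.036 m downgradient of the peak.
√(4πDt) = 21.56 m, giving peak height M/(n_e·A·√(4πDt)) = 0.42/(0.30 × 50 × 21.56) = 0.001299 kg/m³.
(x−vt)²/(4Dt) = (6.036)²/(4 × 1.0 × 37) = 0.2462; exp(−0.2462) = 0.7818.
C = 0.001299 × 0.7818 = 0.00102 kg/m³.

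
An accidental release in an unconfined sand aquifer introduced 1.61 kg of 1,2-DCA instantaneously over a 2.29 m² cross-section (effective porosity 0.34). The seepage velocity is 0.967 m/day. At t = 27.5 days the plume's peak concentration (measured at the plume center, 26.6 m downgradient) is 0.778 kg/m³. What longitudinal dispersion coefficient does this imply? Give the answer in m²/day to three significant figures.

At the plume center C_max = M/(n_e·A·√(4πDt)), so D = M²/(4πt·(n_e·A·C_max)²).
n_e·A·C_max = 0.34 × 2.29 × 0.778 = 0.6058 kg/m.
D = 1.61²/(4π × 27.5 × 0.6058²) = 0.0204 m²/day.

0.0204 m²/day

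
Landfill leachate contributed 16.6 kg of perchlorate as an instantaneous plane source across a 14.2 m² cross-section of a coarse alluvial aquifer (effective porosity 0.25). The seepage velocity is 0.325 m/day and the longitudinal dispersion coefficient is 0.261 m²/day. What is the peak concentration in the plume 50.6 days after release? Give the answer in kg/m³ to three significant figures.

0.363 kg/m³

The peak of an instantaneous 1D plume sits at x = vt; there the Gaussian factor is 1 and C_max = M/(n_e·A·√(4πDt)), where n_e·A is the pore area the mass is dissolved in.
√(4πDt) = √(4π × 0.261 × 50.6) = 12.88 m, so C_max = 16.6/(0.25 × 14.2 × 12.88) = 0.363 kg/m³.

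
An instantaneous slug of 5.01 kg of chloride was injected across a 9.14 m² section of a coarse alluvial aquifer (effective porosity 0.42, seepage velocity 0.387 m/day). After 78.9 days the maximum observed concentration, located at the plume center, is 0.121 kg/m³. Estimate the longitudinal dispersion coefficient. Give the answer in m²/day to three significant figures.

0.117 m²/day

At the plume center C_max = M/(n_e·A·√(4πDt)), so D = M²/(4πt·(n_e·A·C_max)²).
n_e·A·C_max = 0.42 × 9.14 × 0.121 = 0.4645 kg/m.
D = 5.01²/(4π × 78.9 × 0.4645²) = 0.117 m²/day.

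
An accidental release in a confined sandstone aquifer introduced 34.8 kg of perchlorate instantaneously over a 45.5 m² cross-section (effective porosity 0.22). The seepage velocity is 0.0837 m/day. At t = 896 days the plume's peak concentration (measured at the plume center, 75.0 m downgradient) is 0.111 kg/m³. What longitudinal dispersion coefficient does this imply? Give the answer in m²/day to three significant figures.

At the plume center C_max = M/(n_e·A·√(4πDt)), so D = M²/(4πt·(n_e·A·C_max)²).
n_e·A·C_max = 0.22 × 45.5 × 0.111 = 1.111 kg/m.
D = 34.8²/(4π × 896 × 1.111²) = 0.0871 m²/day.

0.0871 m²/day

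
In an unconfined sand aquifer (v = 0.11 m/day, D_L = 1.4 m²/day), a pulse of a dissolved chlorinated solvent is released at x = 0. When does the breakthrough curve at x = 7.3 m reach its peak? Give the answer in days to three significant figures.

For the 1D instantaneous-source solution, setting ∂C/∂t = 0 at fixed x gives v²t² + 2Dt − x² = 0, so t = (√(D² + v²x²) − D)/v².
√(D² + v²x²) = √(1.4² + 0.11² × 7.3²) = 1.614; v² = 0.0121.
t = (1.614 − 1.4)/0.0121 = 17.7 days (vs. the pure-advection estimate x/v = 66.4 d).

17.7 days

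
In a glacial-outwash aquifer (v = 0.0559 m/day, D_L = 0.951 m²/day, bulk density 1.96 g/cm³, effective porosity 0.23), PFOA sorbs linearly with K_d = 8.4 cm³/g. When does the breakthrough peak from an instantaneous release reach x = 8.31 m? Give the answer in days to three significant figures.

2490 days

Retardation factor R = 1 + ρ_b·K_d/n = 1 + 1.96 × 8.4/0.23 = 72.58.
Sorption retards both mechanisms: v_R = v/R = 0.0007702 m/day, D_R = D/R = 0.01310 m²/day.
Peak time from v_R²t² + 2D_R t − x² = 0: t = (√(D_R² + v_R²x²) − D_R)/v_R².
√(D_R² + v_R²x²) = √(0.01310² + 0.0007702² × 8.31²) = 0.01458; v_R² = 5.932e-07.
t = (0.01458 − 0.01310)/5.932e-07 = 2490 days.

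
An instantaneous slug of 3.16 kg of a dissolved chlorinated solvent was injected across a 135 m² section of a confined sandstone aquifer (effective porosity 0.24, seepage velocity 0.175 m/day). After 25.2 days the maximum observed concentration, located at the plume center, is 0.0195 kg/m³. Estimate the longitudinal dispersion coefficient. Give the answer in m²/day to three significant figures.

At the plume center C_max = M/(n_e·A·√(4πDt)), so D = M²/(4πt·(n_e·A·C_max)²).
n_e·A·C_max = 0.24 × 135 × 0.0195 = 0.6318 kg/m.
D = 3.16²/(4π × 25.2 × 0.6318²) = 0.0790 m²/day.

0.0790 m²/day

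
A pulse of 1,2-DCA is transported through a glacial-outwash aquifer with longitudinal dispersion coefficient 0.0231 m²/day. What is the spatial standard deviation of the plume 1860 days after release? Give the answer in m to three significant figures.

Dispersive spreading gives a Gaussian with σ² = 2Dt; advection only shifts the center.
σ = √(2 × 0.0231 × 1860) = 9.27 m.

9.27 m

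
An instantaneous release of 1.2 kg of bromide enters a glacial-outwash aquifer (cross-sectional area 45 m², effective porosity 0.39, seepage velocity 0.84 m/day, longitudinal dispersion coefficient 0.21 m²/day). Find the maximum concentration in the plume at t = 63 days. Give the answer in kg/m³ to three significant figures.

0.00530 kg/m³

The peak of an instantaneous 1D plume sits at x = vt; there the Gaussian factor is 1 and C_max = M/(n_e·A·√(4πDt)), where n_e·A is the pore area the mass is dissolved in.
√(4πDt) = √(4π × 0.21 × 63) = 12.89 m, so C_max = 1.2/(0.39 × 45 × 12.89) = 0.00530 kg/m³.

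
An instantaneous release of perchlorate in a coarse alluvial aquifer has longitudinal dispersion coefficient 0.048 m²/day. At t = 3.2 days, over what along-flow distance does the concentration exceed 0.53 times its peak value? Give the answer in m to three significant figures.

1.25 m

The plume is Gaussian with σ = √(2Dt) = √(2 × 0.048 × 3.2) = 0.5543 m.
C/C_peak = exp(−Δx²/(2σ²)) = 0.53 ⇒ Δx = σ·√(−2 ln 0.53) = 0.5543 × 1.127 = 0.6247 m.
Width = 2Δx = 1.25 m.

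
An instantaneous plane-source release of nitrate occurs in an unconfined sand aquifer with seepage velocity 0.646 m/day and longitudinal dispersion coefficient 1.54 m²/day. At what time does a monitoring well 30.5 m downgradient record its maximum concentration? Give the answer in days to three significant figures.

43.7 days

For the 1D instantaneous-source solution, setting ∂C/∂t = 0 at fixed x gives v²t² + 2Dt − x² = 0, so t = (√(D² + v²x²) − D)/v².
√(D² + v²x²) = √(1.54² + 0.646² × 30.5²) = 19.76; v² = 0.417316.
t = (19.76 − 1.54)/0.417316 = 43.7 days (vs. the pure-advection estimate x/v = 47.2 d).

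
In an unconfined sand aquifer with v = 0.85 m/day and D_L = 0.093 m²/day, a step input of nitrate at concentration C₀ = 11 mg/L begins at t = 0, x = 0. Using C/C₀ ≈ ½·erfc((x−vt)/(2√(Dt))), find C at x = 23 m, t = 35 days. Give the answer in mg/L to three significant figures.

11.0 mg/L

For a continuous step input, C/C₀ ≈ ½·erfc((x−vt)/(2√(Dt))).
vt = 0.85 × 35 = 29.75 m and 2√(Dt) = 2√(0.093 × 35) = 3.608 m.
Argument (x−vt)/(2√(Dt)) = (23 − 29.75)/3.608 = -1.871; ½·erfc(-1.871) = 0.9959.
C = 11 × 0.9959 = 11.0 mg/L.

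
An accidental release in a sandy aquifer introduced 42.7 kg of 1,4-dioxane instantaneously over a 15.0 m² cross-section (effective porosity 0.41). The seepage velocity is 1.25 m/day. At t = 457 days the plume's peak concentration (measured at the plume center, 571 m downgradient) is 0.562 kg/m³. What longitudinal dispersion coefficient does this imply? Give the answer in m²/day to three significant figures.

0.0266 m²/day

At the plume center C_max = M/(n_e·A·√(4πDt)), so D = M²/(4πt·(n_e·A·C_max)²).
n_e·A·C_max = 0.41 × 15.0 × 0.562 = 3.456 kg/m.
D = 42.7²/(4π × 457 × 3.456²) = 0.0266 m²/day.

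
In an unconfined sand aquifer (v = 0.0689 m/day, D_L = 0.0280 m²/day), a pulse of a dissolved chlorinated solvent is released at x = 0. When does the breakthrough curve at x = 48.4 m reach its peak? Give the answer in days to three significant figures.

For the 1D instantaneous-source solution, setting ∂C/∂t = 0 at fixed x gives v²t² + 2Dt − x² = 0, so t = (√(D² + v²x²) − D)/v².
√(D² + v²x²) = √(0.0280² + 0.0689² × 48.4²) = 3.335; v² = 0.00474721.
t = (3.335 − 0.0280)/0.00474721 = 697 days (vs. the pure-advection estimate x/v = 702 d).

697 days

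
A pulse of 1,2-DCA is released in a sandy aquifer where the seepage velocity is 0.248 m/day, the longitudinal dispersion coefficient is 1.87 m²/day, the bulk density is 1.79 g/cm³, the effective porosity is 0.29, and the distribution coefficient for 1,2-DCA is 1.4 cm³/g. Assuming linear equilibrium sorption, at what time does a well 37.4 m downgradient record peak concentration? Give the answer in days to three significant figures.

1190 days

Retardation factor R = 1 + ρ_b·K_d/n = 1 + 1.79 × 1.4/0.29 = 9.641.
Sorption retards both mechanisms: v_R = v/R = 0.02572 m/day, D_R = D/R = 0.1940 m²/day.
Peak time from v_R²t² + 2D_R t − x² = 0: t = (√(D_R² + v_R²x²) − D_R)/v_R².
√(D_R² + v_R²x²) = √(0.1940² + 0.02572² × 37.4²) = 0.9813; v_R² = 0.0006615.
t = (0.9813 − 0.1940)/0.0006615 = 1190 days.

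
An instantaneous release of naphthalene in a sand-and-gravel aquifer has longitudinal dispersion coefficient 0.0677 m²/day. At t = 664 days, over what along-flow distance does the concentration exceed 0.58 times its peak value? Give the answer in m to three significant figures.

19.8 m

The plume is Gaussian with σ = √(2Dt) = √(2 × 0.0677 × 664) = 9.482 m.
C/C_peak = exp(−Δx²/(2σ²)) = 0.58 ⇒ Δx = σ·√(−2 ln 0.58) = 9.482 × 1.044 = 9.899 m.
Width = 2Δx = 19.8 m.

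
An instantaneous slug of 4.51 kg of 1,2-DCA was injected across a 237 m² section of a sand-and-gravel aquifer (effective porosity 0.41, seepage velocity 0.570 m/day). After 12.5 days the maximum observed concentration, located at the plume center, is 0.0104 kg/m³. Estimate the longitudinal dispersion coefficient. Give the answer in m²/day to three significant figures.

At the plume center C_max = M/(n_e·A·√(4πDt)), so D = M²/(4πt·(n_e·A·C_max)²).
n_e·A·C_max = 0.41 × 237 × 0.0104 = 1.011 kg/m.
D = 4.51²/(4π × 12.5 × 1.011²) = 0.127 m²/day.

0.127 m²/day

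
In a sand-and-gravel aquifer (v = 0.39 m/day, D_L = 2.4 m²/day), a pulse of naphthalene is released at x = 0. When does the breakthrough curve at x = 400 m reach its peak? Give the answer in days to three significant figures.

For the 1D instantaneous-source solution, setting ∂C/∂t = 0 at fixed x gives v²t² + 2Dt − x² = 0, so t = (√(D² + v²x²) − D)/v².
√(D² + v²x²) = √(2.4² + 0.39² × 400²) = 156.0; v² = 0.1521.
t = (156.0 − 2.4)/0.1521 = 1010 days (vs. the pure-advection estimate x/v = 1030 d).

1010 days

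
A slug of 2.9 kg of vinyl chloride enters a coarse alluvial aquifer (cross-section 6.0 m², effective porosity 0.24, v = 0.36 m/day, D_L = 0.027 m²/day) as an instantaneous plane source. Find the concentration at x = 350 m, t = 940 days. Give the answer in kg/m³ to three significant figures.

For an instantaneous plane source, C(x,t) = M/(n_e·A·√(4πDt)) · exp(−(x−vt)²/(4Dt)), with n_e·A the pore (flow) area.
Plume center vt = 0.36 × 940 = 338.4 m, so the well at 350 m is 11.6 m downgradient of the peak.
√(4πDt) = 17.86 m, giving peak height M/(n_e·A·√(4πDt)) = 2.9/(0.24 × 6.0 × 17.86) = 0.1128 kg/m³.
(x−vt)²/(4Dt) = (11.6)²/(4 × 0.027 × 940) = 1.325; exp(−1.325) = 0.2658.
C = 0.1128 × 0.2658 = 0.0300 kg/m³.

0.0300 kg/m³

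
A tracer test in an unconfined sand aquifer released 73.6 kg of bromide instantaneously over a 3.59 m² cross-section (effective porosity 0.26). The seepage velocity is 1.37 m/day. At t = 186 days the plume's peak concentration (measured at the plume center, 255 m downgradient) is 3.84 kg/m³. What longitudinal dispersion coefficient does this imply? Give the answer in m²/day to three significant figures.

At the plume center C_max = M/(n_e·A·√(4πDt)), so D = M²/(4πt·(n_e·A·C_max)²).
n_e·A·C_max = 0.26 × 3.59 × 3.84 = 3.584 kg/m.
D = 73.6²/(4π × 186 × 3.584²) = 0.180 m²/day.

0.180 m²/day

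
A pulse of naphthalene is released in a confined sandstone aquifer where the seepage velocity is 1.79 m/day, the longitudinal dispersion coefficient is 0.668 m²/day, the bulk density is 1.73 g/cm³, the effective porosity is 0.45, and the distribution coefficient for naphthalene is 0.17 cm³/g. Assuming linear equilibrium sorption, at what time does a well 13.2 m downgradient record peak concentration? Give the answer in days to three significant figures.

Retardation factor R = 1 + ρ_b·K_d/n = 1 + 1.73 × 0.17/0.45 = 1.654.
Sorption retards both mechanisms: v_R = v/R = 1.082 m/day, D_R = D/R = 0.4039 m²/day.
Peak time from v_R²t² + 2D_R t − x² = 0: t = (√(D_R² + v_R²x²) − D_R)/v_R².
√(D_R² + v_R²x²) = √(0.4039² + 1.082² × 13.2²) = 14.29; v_R² = 1.171.
t = (14.29 − 0.4039)/1.171 = 11.9 days.

11.9 days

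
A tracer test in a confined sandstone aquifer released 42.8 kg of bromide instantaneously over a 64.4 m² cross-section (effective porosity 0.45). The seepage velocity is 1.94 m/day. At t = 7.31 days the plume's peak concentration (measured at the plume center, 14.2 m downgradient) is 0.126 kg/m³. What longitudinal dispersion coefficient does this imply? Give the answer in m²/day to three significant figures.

At the plume center C_max = M/(n_e·A·√(4πDt)), so D = M²/(4πt·(n_e·A·C_max)²).
n_e·A·C_max = 0.45 × 64.4 × 0.126 = 3.651 kg/m.
D = 42.8²/(4π × 7.31 × 3.651²) = 1.50 m²/day.

1.50 m²/day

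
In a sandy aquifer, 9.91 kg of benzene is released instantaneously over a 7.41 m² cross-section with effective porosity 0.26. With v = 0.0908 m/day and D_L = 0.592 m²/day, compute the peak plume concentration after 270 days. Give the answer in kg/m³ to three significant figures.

0.115 kg/m³

The peak of an instantaneous 1D plume sits at x = vt; there the Gaussian factor is 1 and C_max = M/(n_e·A·√(4πDt)), where n_e·A is the pore area the mass is dissolved in.
√(4πDt) = √(4π × 0.592 × 270) = 44.82 m, so C_max = 9.91/(0.26 × 7.41 × 44.82) = 0.115 kg/m³.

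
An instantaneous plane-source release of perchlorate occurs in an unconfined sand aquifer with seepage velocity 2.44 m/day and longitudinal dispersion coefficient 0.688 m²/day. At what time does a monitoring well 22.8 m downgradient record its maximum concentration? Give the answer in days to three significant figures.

For the 1D instantaneous-source solution, setting ∂C/∂t = 0 at fixed x gives v²t² + 2Dt − x² = 0, so t = (√(D² + v²x²) − D)/v².
√(D² + v²x²) = √(0.688² + 2.44² × 22.8²) = 55.64; v² = 5.9536.
t = (55.64 − 0.688)/5.9536 = 9.23 days (vs. the pure-advection estimate x/v = 9.34 d).

9.23 days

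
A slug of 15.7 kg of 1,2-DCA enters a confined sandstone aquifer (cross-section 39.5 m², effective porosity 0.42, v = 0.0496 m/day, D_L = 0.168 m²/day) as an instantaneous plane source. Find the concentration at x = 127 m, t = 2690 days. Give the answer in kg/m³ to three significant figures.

0.0123 kg/m³

For an instantaneous plane source, C(x,t) = M/(n_e·A·√(4πDt)) · exp(−(x−vt)²/(4Dt)), with n_e·A the pore (flow) area.
Plume center vt = 0.0496 × 2690 = 133.424 m, so the well at 127 m is 6.424 m upgradient of the peak.
√(4πDt) = 75.36 m, giving peak height M/(n_e·A·√(4πDt)) = 15.7/(0.42 × 39.5 × 75.36) = 0.01256 kg/m³.
(x−vt)²/(4Dt) = (-6.424)²/(4 × 0.168 × 2690) = 0.02283; exp(−0.02283) = 0.9774.
C = 0.01256 × 0.9774 = 0.0123 kg/m³.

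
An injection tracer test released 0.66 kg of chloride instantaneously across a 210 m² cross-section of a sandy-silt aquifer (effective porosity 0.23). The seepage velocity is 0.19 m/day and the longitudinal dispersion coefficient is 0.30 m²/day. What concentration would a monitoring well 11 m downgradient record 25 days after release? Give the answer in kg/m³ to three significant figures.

0.000383 kg/m³

For an instantaneous plane source, C(x,t) = M/(n_e·A·√(4πDt)) · exp(−(x−vt)²/(4Dt)), with n_e·A the pore (flow) area.
Plume center vt = 0.19 × 25 = 4.75 m, so the well at 11 m is 6.25 m downgradient of the peak.
√(4πDt) = 9.708 m, giving peak height M/(n_e·A·√(4πDt)) = 0.66/(0.23 × 210 × 9.708) = 0.001408 kg/m³.
(x−vt)²/(4Dt) = (6.25)²/(4 × 0.30 × 25) = 1.302; exp(−1.302) = 0.2720.
C = 0.001408 × 0.2720 = 0.000383 kg/m³.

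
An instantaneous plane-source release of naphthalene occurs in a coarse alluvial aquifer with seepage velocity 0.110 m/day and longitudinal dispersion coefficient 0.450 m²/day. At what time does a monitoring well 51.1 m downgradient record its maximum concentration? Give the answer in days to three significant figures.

For the 1D instantaneous-source solution, setting ∂C/∂t = 0 at fixed x gives v²t² + 2Dt − x² = 0, so t = (√(D² + v²x²) − D)/v².
√(D² + v²x²) = √(0.450² + 0.110² × 51.1²) = 5.639; v² = 0.0121.
t = (5.639 − 0.450)/0.0121 = 429 days (vs. the pure-advection estimate x/v = 465 d).

429 days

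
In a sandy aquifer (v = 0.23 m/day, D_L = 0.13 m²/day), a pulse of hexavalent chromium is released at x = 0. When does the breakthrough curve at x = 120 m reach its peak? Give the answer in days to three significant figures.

519 days

For the 1D instantaneous-source solution, setting ∂C/∂t = 0 at fixed x gives v²t² + 2Dt − x² = 0, so t = (√(D² + v²x²) − D)/v².
√(D² + v²x²) = √(0.13² + 0.23² × 120²) = 27.60; v² = 0.0529.
t = (27.60 − 0.13)/0.0529 = 519 days (vs. the pure-advection estimate x/v = 522 d).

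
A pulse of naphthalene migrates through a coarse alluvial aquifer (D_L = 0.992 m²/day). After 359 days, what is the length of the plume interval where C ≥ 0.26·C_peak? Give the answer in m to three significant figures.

The plume is Gaussian with σ = √(2Dt) = √(2 × 0.992 × 359) = 26.69 m.
C/C_peak = exp(−Δx²/(2σ²)) = 0.26 ⇒ Δx = σ·√(−2 ln 0.26) = 26.69 × 1.641 = 43.80 m.
Width = 2Δx = 87.6 m.

87.6 m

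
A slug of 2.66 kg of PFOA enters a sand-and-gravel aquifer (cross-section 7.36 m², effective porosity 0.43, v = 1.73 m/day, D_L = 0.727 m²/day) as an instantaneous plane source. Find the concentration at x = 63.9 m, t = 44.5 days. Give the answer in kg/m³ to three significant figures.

For an instantaneous plane source, C(x,t) = M/(n_e·A·√(4πDt)) · exp(−(x−vt)²/(4Dt)), with n_e·A the pore (flow) area.
Plume center vt = 1.73 × 44.5 = 76.985 m, so the well at 63.9 m is 13.085 m upgradient of the peak.
√(4πDt) = 20.16 m, giving peak height M/(n_e·A·√(4πDt)) = 2.66/(0.43 × 7.36 × 20.16) = 0.04169 kg/m³.
(x−vt)²/(4Dt) = (-13.085)²/(4 × 0.727 × 44.5) = 1.323; exp(−1.323) = 0.2663.
C = 0.04169 × 0.2663 = 0.0111 kg/m³.

0.0111 kg/m³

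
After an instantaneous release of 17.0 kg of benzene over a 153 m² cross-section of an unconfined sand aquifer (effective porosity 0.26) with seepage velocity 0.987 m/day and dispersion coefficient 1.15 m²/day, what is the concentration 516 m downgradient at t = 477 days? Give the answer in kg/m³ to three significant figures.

For an instantaneous plane source, C(x,t) = M/(n_e·A·√(4πDt)) · exp(−(x−vt)²/(4Dt)), with n_e·A the pore (flow) area.
Plume center vt = 0.987 × 477 = 470.799 m, so the well at 516 m is 45.201 m downgradient of the peak.
√(4πDt) = 83.03 m, giving peak height M/(n_e·A·√(4πDt)) = 17.0/(0.26 × 153 × 83.03) = 0.005147 kg/m³.
(x−vt)²/(4Dt) = (45.201)²/(4 × 1.15 × 477) = 0.9312; exp(−0.9312) = 0.3941.
C = 0.005147 × 0.3941 = 0.00203 kg/m³.

0.00203 kg/m³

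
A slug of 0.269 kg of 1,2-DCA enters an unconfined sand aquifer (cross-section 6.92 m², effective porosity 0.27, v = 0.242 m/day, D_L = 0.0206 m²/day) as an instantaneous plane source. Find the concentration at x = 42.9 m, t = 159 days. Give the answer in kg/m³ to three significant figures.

0.00505 kg/m³

For an instantaneous plane source, C(x,t) = M/(n_e·A·√(4πDt)) · exp(−(x−vt)²/(4Dt)), with n_e·A the pore (flow) area.
Plume center vt = 0.242 × 159 = 38.478 m, so the well at 42.9 m is 4.422 m downgradient of the peak.
√(4πDt) = 6.416 m, giving peak height M/(n_e·A·√(4πDt)) = 0.269/(0.27 × 6.92 × 6.416) = 0.02244 kg/m³.
(x−vt)²/(4Dt) = (4.422)²/(4 × 0.0206 × 159) = 1.492; exp(−1.492) = 0.2249.
C = 0.02244 × 0.2249 = 0.00505 kg/m³.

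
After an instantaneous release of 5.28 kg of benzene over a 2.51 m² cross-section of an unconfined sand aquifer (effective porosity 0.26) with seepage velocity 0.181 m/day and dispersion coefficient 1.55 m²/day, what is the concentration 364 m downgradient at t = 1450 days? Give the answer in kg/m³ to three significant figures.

0.0153 kg/m³

For an instantaneous plane source, C(x,t) = M/(n_e·A·√(4πDt)) · exp(−(x−vt)²/(4Dt)), with n_e·A the pore (flow) area.
Plume center vt = 0.181 × 1450 = 262.45 m, so the well at 364 m is 101.55 m downgradient of the peak.
√(4πDt) = 168.1 m, giving peak height M/(n_e·A·√(4πDt)) = 5.28/(0.26 × 2.51 × 168.1) = 0.04813 kg/m³.
(x−vt)²/(4Dt) = (101.55)²/(4 × 1.55 × 1450) = 1.147; exp(−1.147) = 0.3176.
C = 0.04813 × 0.3176 = 0.0153 kg/m³.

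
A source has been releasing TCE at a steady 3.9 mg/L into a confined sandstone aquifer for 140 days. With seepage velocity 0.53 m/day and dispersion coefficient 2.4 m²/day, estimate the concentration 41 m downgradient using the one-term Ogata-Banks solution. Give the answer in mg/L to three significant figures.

3.51 mg/L

For a continuous step input, C/C₀ ≈ ½·erfc((x−vt)/(2√(Dt))).
vt = 0.53 × 140 = 74.2 m and 2√(Dt) = 2√(2.4 × 140) = 36.66 m.
Argument (x−vt)/(2√(Dt)) = (41 − 74.2)/36.66 = -0.9056; ½·erfc(-0.9056) = 0.8999.
C = 3.9 × 0.8999 = 3.51 mg/L.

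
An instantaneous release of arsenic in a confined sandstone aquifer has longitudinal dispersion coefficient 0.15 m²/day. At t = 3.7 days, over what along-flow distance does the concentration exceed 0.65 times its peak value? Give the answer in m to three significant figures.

The plume is Gaussian with σ = √(2Dt) = √(2 × 0.15 × 3.7) = 1.054 m.
C/C_peak = exp(−Δx²/(2σ²)) = 0.65 ⇒ Δx = σ·√(−2 ln 0.65) = 1.054 × 0.9282 = 0.9783 m.
Width = 2Δx = 1.96 m.

1.96 m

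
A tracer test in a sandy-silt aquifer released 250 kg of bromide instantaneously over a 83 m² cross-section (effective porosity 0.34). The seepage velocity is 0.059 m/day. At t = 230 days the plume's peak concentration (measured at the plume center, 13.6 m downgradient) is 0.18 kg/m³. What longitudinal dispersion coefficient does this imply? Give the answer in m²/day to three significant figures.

0.838 m²/day

At the plume center C_max = M/(n_e·A·√(4πDt)), so D = M²/(4πt·(n_e·A·C_max)²).
n_e·A·C_max = 0.34 × 83 × 0.18 = 5.080 kg/m.
D = 250²/(4π × 230 × 5.080²) = 0.838 m²/day.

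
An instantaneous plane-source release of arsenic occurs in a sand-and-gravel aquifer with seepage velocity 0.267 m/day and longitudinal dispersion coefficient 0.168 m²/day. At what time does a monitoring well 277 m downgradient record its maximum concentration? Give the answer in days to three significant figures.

1040 days

For the 1D instantaneous-source solution, setting ∂C/∂t = 0 at fixed x gives v²t² + 2Dt − x² = 0, so t = (√(D² + v²x²) − D)/v².
√(D² + v²x²) = √(0.168² + 0.267² × 277²) = 73.96; v² = 0.071289.
t = (73.96 − 0.168)/0.071289 = 1040 days (vs. the pure-advection estimate x/v = 1040 d).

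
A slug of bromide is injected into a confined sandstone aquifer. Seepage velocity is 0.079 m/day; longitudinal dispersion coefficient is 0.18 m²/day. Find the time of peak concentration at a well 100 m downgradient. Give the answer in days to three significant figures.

For the 1D instantaneous-source solution, setting ∂C/∂t = 0 at fixed x gives v²t² + 2Dt − x² = 0, so t = (√(D² + v²x²) − D)/v².
√(D² + v²x²) = √(0.18² + 0.079² × 100²) = 7.902; v² = 0.006241.
t = (7.902 − 0.18)/0.006241 = 1240 days (vs. the pure-advection estimate x/v = 1270 d).

1240 days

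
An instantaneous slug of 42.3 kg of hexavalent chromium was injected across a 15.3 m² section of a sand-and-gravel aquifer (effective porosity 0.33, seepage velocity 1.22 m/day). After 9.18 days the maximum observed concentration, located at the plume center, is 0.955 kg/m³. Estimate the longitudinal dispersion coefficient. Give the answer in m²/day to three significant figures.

At the plume center C_max = M/(n_e·A·√(4πDt)), so D = M²/(4πt·(n_e·A·C_max)²).
n_e·A·C_max = 0.33 × 15.3 × 0.955 = 4.822 kg/m.
D = 42.3²/(4π × 9.18 × 4.822²) = 0.667 m²/day.

0.667 m²/day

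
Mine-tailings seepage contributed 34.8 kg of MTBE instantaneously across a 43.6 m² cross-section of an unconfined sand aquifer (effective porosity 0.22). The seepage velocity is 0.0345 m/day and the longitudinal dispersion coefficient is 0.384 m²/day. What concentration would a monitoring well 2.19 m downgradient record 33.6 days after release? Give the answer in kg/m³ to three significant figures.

0.279 kg/m³

For an instantaneous plane source, C(x,t) = M/(n_e·A·√(4πDt)) · exp(−(x−vt)²/(4Dt)), with n_e·A the pore (flow) area.
Plume center vt = 0.0345 × 33.6 = 1.1592 m, so the well at 2.19 m is 1.0308 m downgradient of the peak.
√(4πDt) = 12.73 m, giving peak height M/(n_e·A·√(4πDt)) = 34.8/(0.22 × 43.6 × 12.73) = 0.2850 kg/m³.
(x−vt)²/(4Dt) = (1.0308)²/(4 × 0.384 × 33.6) = 0.02059; exp(−0.02059) = 0.9796.
C = 0.2850 × 0.9796 = 0.279 kg/m³.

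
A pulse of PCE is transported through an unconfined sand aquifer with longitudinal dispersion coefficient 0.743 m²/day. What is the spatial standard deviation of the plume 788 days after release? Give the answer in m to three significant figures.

Dispersive spreading gives a Gaussian with σ² = 2Dt; advection only shifts the center.
σ = √(2 × 0.743 × 788) = 34.2 m.

34.2 m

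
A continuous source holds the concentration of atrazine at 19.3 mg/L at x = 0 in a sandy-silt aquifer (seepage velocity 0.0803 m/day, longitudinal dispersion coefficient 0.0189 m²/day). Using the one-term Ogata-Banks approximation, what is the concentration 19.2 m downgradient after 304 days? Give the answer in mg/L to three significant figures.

For a continuous step input, C/C₀ ≈ ½·erfc((x−vt)/(2√(Dt))).
vt = 0.0803 × 304 = 24.4112 m and 2√(Dt) = 2√(0.0189 × 304) = 4.794 m.
Argument (x−vt)/(2√(Dt)) = (19.2 − 24.4112)/4.794 = -1.087; ½·erfc(-1.087) = 0.9379.
C = 19.3 × 0.9379 = 18.1 mg/L.

18.1 mg/L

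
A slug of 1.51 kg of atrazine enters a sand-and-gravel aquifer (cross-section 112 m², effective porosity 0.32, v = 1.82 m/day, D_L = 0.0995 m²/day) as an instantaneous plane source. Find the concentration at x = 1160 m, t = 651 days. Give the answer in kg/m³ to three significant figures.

0.000137 kg/m³

For an instantaneous plane source, C(x,t) = M/(n_e·A·√(4πDt)) · exp(−(x−vt)²/(4Dt)), with n_e·A the pore (flow) area.
Plume center vt = 1.82 × 651 = 1184.82 m, so the well at 1160 m is 24.82 m upgradient of the peak.
√(4πDt) = 28.53 m, giving peak height M/(n_e·A·√(4πDt)) = 1.51/(0.32 × 112 × 28.53) = 0.001477 kg/m³.
(x−vt)²/(4Dt) = (-24.82)²/(4 × 0.0995 × 651) = 2.378; exp(−2.378) = 0.09274.
C = 0.001477 × 0.09274 = 0.000137 kg/m³.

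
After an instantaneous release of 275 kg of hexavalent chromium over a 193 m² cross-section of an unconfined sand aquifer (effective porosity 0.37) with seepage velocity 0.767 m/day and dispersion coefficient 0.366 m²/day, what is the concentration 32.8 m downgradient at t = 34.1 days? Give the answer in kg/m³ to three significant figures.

For an instantaneous plane source, C(x,t) = M/(n_e·A·√(4πDt)) · exp(−(x−vt)²/(4Dt)), with n_e·A the pore (flow) area.
Plume center vt = 0.767 × 34.1 = 26.1547 m, so the well at 32.8 m is 6.6453 m downgradient of the peak.
√(4πDt) = 12.52 m, giving peak height M/(n_e·A·√(4πDt)) = 275/(0.37 × 193 × 12.52) = 0.3076 kg/m³.
(x−vt)²/(4Dt) = (6.6453)²/(4 × 0.366 × 34.1) = 0.8846; exp(−0.8846) = 0.4129.
C = 0.3076 × 0.4129 = 0.127 kg/m³.

0.127 kg/m³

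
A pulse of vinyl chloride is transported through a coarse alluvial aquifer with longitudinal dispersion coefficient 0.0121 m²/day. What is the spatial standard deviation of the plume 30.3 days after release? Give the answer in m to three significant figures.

0.856 m

Dispersive spreading gives a Gaussian with σ² = 2Dt; advection only shifts the center.
σ = √(2 × 0.0121 × 30.3) = 0.856 m.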